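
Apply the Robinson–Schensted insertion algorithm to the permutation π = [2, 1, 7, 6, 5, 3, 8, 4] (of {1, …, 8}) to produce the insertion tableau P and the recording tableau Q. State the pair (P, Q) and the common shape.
P = [1, 3, 4] / [2, 5, 8] / [6] / [7];  Q = [1, 3, 7] / [2, 4, 8] / [5] / [6];  common shape = (3, 3, 1, 1)

Row-insert the values π_1, π_2, … into P one at a time, bumping the leftmost entry strictly greater than the inserted value down to the next row. The recording tableau Q records, in position (i, j), the step at which that cell was added to P.
  Insert 2 (step 1): P = [2];  Q = [1]
  Insert 1 (step 2): P = [1] / [2];  Q = [1] / [2]
  Insert 7 (step 3): P = [1, 7] / [2];  Q = [1, 3] / [2]
  Insert 6 (step 4): P = [1, 6] / [2, 7];  Q = [1, 3] / [2, 4]
  Insert 5 (step 5): P = [1, 5] / [2, 6] / [7];  Q = [1, 3] / [2, 4] / [5]
  Insert 3 (step 6): P = [1, 3] / [2, 5] / [6] / [7];  Q = [1, 3] / [2, 4] / [5] / [6]
  Insert 8 (step 7): P = [1, 3, 8] / [2, 5] / [6] / [7];  Q = [1, 3, 7] / [2, 4] / [5] / [6]
  Insert 4 (step 8): P = [1, 3, 4] / [2, 5, 8] / [6] / [7];  Q = [1, 3, 7] / [2, 4, 8] / [5] / [6]
Final shape: (3, 3, 1, 1).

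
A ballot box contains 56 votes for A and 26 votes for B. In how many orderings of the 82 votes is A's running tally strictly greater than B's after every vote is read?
Strict-lead orderings = 606521543011850426040

Total orderings of the 82 votes with 56 for A: C(82, 56) = 1657825550899057831176. By the Bertrand ballot formula (Cycle Lemma / reflection principle), the number of orderings in which A is strictly ahead of B throughout is (p − q)/(p + q) · C(p + q, p) = (56 − 26)/(56 + 26) · 1657825550899057831176 = 606521543011850426040.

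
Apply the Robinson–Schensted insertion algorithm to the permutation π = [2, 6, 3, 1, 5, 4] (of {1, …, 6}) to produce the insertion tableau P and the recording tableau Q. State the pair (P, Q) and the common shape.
P = [1, 3, 4] / [2, 5] / [6];  Q = [1, 2, 5] / [3, 6] / [4];  common shape = (3, 2, 1)

Row-insert the values π_1, π_2, … into P one at a time, bumping the leftmost entry strictly greater than the inserted value down to the next row. The recording tableau Q records, in position (i, j), the step at which that cell was added to P.
  Insert 2 (step 1): P = [2];  Q = [1]
  Insert 6 (step 2): P = [2, 6];  Q = [1, 2]
  Insert 3 (step 3): P = [2, 3] / [6];  Q = [1, 2] / [3]
  Insert 1 (step 4): P = [1, 3] / [2] / [6];  Q = [1, 2] / [3] / [4]
  Insert 5 (step 5): P = [1, 3, 5] / [2] / [6];  Q = [1, 2, 5] / [3] / [4]
  Insert 4 (step 6): P = [1, 3, 4] / [2, 5] / [6];  Q = [1, 2, 5] / [3, 6] / [4]
Final shape: (3, 2, 1).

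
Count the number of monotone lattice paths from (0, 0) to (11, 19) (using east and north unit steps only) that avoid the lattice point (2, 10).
Number of paths = 51418380

Total paths from (0, 0) to (11, 19): C(30, 11) = 54627300. Paths through (2, 10): (paths (0, 0) → (2, 10)) × (paths (2, 10) → (11, 19)) = C(12, 2) · C(18, 9) = 66 · 48620 = 3208920. Avoidance count = 54627300 − 3208920 = 51418380.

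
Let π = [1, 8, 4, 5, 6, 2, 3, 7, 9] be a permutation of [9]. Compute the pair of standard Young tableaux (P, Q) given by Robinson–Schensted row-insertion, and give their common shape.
P = [1, 2, 3, 6, 7, 9] / [4, 5] / [8];  Q = [1, 2, 4, 5, 8, 9] / [3, 7] / [6];  common shape = (6, 2, 1)

Row-insert the values π_1, π_2, … into P one at a time, bumping the leftmost entry strictly greater than the inserted value down to the next row. The recording tableau Q records, in position (i, j), the step at which that cell was added to P.
  Insert 1 (step 1): P = [1];  Q = [1]
  Insert 8 (step 2): P = [1, 8];  Q = [1, 2]
  Insert 4 (step 3): P = [1, 4] / [8];  Q = [1, 2] / [3]
  Insert 5 (step 4): P = [1, 4, 5] / [8];  Q = [1, 2, 4] / [3]
  Insert 6 (step 5): P = [1, 4, 5, 6] / [8];  Q = [1, 2, 4, 5] / [3]
  Insert 2 (step 6): P = [1, 2, 5, 6] / [4] / [8];  Q = [1, 2, 4, 5] / [3] / [6]
  Insert 3 (step 7): P = [1, 2, 3, 6] / [4, 5] / [8];  Q = [1, 2, 4, 5] / [3, 7] / [6]
  Insert 7 (step 8): P = [1, 2, 3, 6, 7] / [4, 5] / [8];  Q = [1, 2, 4, 5, 8] / [3, 7] / [6]
  Insert 9 (step 9): P = [1, 2, 3, 6, 7, 9] / [4, 5] / [8];  Q = [1, 2, 4, 5, 8, 9] / [3, 7] / [6]
Final shape: (6, 2, 1).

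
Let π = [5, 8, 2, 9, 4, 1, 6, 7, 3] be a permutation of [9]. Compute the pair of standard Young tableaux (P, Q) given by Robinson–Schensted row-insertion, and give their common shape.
P = [1, 3, 6, 7] / [2, 4, 9] / [5, 8];  Q = [1, 2, 4, 8] / [3, 5, 7] / [6, 9];  common shape = (4, 3, 2)

Row-insert the values π_1, π_2, … into P one at a time, bumping the leftmost entry strictly greater than the inserted value down to the next row. The recording tableau Q records, in position (i, j), the step at which that cell was added to P.
  Insert 5 (step 1): P = [5];  Q = [1]
  Insert 8 (step 2): P = [5, 8];  Q = [1, 2]
  Insert 2 (step 3): P = [2, 8] / [5];  Q = [1, 2] / [3]
  Insert 9 (step 4): P = [2, 8, 9] / [5];  Q = [1, 2, 4] / [3]
  Insert 4 (step 5): P = [2, 4, 9] / [5, 8];  Q = [1, 2, 4] / [3, 5]
  Insert 1 (step 6): P = [1, 4, 9] / [2, 8] / [5];  Q = [1, 2, 4] / [3, 5] / [6]
  Insert 6 (step 7): P = [1, 4, 6] / [2, 8, 9] / [5];  Q = [1, 2, 4] / [3, 5, 7] / [6]
  Insert 7 (step 8): P = [1, 4, 6, 7] / [2, 8, 9] / [5];  Q = [1, 2, 4, 8] / [3, 5, 7] / [6]
  Insert 3 (step 9): P = [1, 3, 6, 7] / [2, 4, 9] / [5, 8];  Q = [1, 2, 4, 8] / [3, 5, 7] / [6, 9]
Final shape: (4, 3, 2).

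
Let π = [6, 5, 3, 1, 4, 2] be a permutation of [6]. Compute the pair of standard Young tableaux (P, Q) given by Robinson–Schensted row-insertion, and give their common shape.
P = [1, 2] / [3, 4] / [5] / [6];  Q = [1, 5] / [2, 6] / [3] / [4];  common shape = (2, 2, 1, 1)

Row-insert the values π_1, π_2, … into P one at a time, bumping the leftmost entry strictly greater than the inserted value down to the next row. The recording tableau Q records, in position (i, j), the step at which that cell was added to P.
  Insert 6 (step 1): P = [6];  Q = [1]
  Insert 5 (step 2): P = [5] / [6];  Q = [1] / [2]
  Insert 3 (step 3): P = [3] / [5] / [6];  Q = [1] / [2] / [3]
  Insert 1 (step 4): P = [1] / [3] / [5] / [6];  Q = [1] / [2] / [3] / [4]
  Insert 4 (step 5): P = [1, 4] / [3] / [5] / [6];  Q = [1, 5] / [2] / [3] / [4]
  Insert 2 (step 6): P = [1, 2] / [3, 4] / [5] / [6];  Q = [1, 5] / [2, 6] / [3] / [4]
Final shape: (2, 2, 1, 1).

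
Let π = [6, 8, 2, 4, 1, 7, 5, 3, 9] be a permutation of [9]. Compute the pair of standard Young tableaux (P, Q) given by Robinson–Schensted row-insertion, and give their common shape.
P = [1, 3, 5, 9] / [2, 4] / [6, 7] / [8];  Q = [1, 2, 6, 9] / [3, 4] / [5, 7] / [8];  common shape = (4, 2, 2, 1)

Row-insert the values π_1, π_2, … into P one at a time, bumping the leftmost entry strictly greater than the inserted value down to the next row. The recording tableau Q records, in position (i, j), the step at which that cell was added to P.
  Insert 6 (step 1): P = [6];  Q = [1]
  Insert 8 (step 2): P = [6, 8];  Q = [1, 2]
  Insert 2 (step 3): P = [2, 8] / [6];  Q = [1, 2] / [3]
  Insert 4 (step 4): P = [2, 4] / [6, 8];  Q = [1, 2] / [3, 4]
  Insert 1 (step 5): P = [1, 4] / [2, 8] / [6];  Q = [1, 2] / [3, 4] / [5]
  Insert 7 (step 6): P = [1, 4, 7] / [2, 8] / [6];  Q = [1, 2, 6] / [3, 4] / [5]
  Insert 5 (step 7): P = [1, 4, 5] / [2, 7] / [6, 8];  Q = [1, 2, 6] / [3, 4] / [5, 7]
  Insert 3 (step 8): P = [1, 3, 5] / [2, 4] / [6, 7] / [8];  Q = [1, 2, 6] / [3, 4] / [5, 7] / [8]
  Insert 9 (step 9): P = [1, 3, 5, 9] / [2, 4] / [6, 7] / [8];  Q = [1, 2, 6, 9] / [3, 4] / [5, 7] / [8]
Final shape: (4, 2, 2, 1).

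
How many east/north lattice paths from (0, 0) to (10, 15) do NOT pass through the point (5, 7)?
Number of paths = 2249456

Total paths from (0, 0) to (10, 15): C(25, 10) = 3268760. Paths through (5, 7): (paths (0, 0) → (5, 7)) × (paths (5, 7) → (10, 15)) = C(12, 5) · C(13, 5) = 792 · 1287 = 1019304. Avoidance count = 3268760 − 1019304 = 2249456.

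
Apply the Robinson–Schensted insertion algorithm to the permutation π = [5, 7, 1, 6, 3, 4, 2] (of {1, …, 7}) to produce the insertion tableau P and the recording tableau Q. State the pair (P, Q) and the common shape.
P = [1, 2, 4] / [3, 6] / [5] / [7];  Q = [1, 2, 6] / [3, 4] / [5] / [7];  common shape = (3, 2, 1, 1)

Row-insert the values π_1, π_2, … into P one at a time, bumping the leftmost entry strictly greater than the inserted value down to the next row. The recording tableau Q records, in position (i, j), the step at which that cell was added to P.
  Insert 5 (step 1): P = [5];  Q = [1]
  Insert 7 (step 2): P = [5, 7];  Q = [1, 2]
  Insert 1 (step 3): P = [1, 7] / [5];  Q = [1, 2] / [3]
  Insert 6 (step 4): P = [1, 6] / [5, 7];  Q = [1, 2] / [3, 4]
  Insert 3 (step 5): P = [1, 3] / [5, 6] / [7];  Q = [1, 2] / [3, 4] / [5]
  Insert 4 (step 6): P = [1, 3, 4] / [5, 6] / [7];  Q = [1, 2, 6] / [3, 4] / [5]
  Insert 2 (step 7): P = [1, 2, 4] / [3, 6] / [5] / [7];  Q = [1, 2, 6] / [3, 4] / [5] / [7]
Final shape: (3, 2, 1, 1).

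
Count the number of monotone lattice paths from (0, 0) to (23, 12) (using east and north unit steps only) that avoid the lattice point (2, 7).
Number of paths = 832083720

Total paths from (0, 0) to (23, 12): C(35, 23) = 834451800. Paths through (2, 7): (paths (0, 0) → (2, 7)) × (paths (2, 7) → (23, 12)) = C(9, 2) · C(26, 21) = 36 · 65780 = 2368080. Avoidance count = 834451800 − 2368080 = 832083720.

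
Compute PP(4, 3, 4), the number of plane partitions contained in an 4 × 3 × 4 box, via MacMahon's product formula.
PP(4, 3, 4) = 24696

Evaluate the triple product over i = 1..4, j = 1..3, k = 1..4. The factors are (2/1) · (3/2) · (4/3) · (5/4) · (3/2) · (4/3) · (5/4) · (6/5) · … (48 factors total). The numerators and denominators telescope so the product is an integer; carrying out the multiplication exactly gives PP(4, 3, 4) = 24696.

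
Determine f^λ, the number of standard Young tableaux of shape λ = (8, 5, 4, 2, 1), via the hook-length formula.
# SYT of shape (8, 5, 4, 2, 1) = 145495350

Hook-length formula: f^λ = n! / Π hook(c), product over all cells c of the Young diagram. For λ = (8, 5, 4, 2, 1), n = 20 boxes. Hook lengths by row (left-to-right, top-to-bottom): [12, 10, 8, 7, 5, 3, 2, 1]; [8, 6, 4, 3, 1]; [6, 4, 2, 1]; [3, 1]; [1]. Product of hooks = 16721510400. So f^λ = 20! / 16721510400 = 2432902008176640000 / 16721510400 = 145495350.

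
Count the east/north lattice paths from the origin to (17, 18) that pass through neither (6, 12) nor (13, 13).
Number of paths = 3016056498

Inclusion–exclusion. Total paths: C(35, 17) = 4537567650. Through P₁: C(18, 6)·C(17, 11) = 229748064. Through P₂: C(26, 13)·C(9, 4) = 1310475600. Since P₁ is strictly southwest of P₂, a monotone path through both must visit P₁ then P₂; paths through both = C(18, 6)·C(8, 7)·C(9, 4) = 18712512. Avoid both = 4537567650 − 229748064 − 1310475600 + 18712512 = 3016056498.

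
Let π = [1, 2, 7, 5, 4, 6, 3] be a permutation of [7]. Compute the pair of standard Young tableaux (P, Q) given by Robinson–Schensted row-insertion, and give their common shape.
P = [1, 2, 3, 6] / [4] / [5] / [7];  Q = [1, 2, 3, 6] / [4] / [5] / [7];  common shape = (4, 1, 1, 1)

Row-insert the values π_1, π_2, … into P one at a time, bumping the leftmost entry strictly greater than the inserted value down to the next row. The recording tableau Q records, in position (i, j), the step at which that cell was added to P.
  Insert 1 (step 1): P = [1];  Q = [1]
  Insert 2 (step 2): P = [1, 2];  Q = [1, 2]
  Insert 7 (step 3): P = [1, 2, 7];  Q = [1, 2, 3]
  Insert 5 (step 4): P = [1, 2, 5] / [7];  Q = [1, 2, 3] / [4]
  Insert 4 (step 5): P = [1, 2, 4] / [5] / [7];  Q = [1, 2, 3] / [4] / [5]
  Insert 6 (step 6): P = [1, 2, 4, 6] / [5] / [7];  Q = [1, 2, 3, 6] / [4] / [5]
  Insert 3 (step 7): P = [1, 2, 3, 6] / [4] / [5] / [7];  Q = [1, 2, 3, 6] / [4] / [5] / [7]
Final shape: (4, 1, 1, 1).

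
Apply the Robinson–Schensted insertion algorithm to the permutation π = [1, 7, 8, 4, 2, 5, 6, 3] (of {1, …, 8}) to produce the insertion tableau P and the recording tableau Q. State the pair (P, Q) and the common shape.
P = [1, 2, 3, 6] / [4, 5] / [7, 8];  Q = [1, 2, 3, 7] / [4, 6] / [5, 8];  common shape = (4, 2, 2)

Row-insert the values π_1, π_2, … into P one at a time, bumping the leftmost entry strictly greater than the inserted value down to the next row. The recording tableau Q records, in position (i, j), the step at which that cell was added to P.
  Insert 1 (step 1): P = [1];  Q = [1]
  Insert 7 (step 2): P = [1, 7];  Q = [1, 2]
  Insert 8 (step 3): P = [1, 7, 8];  Q = [1, 2, 3]
  Insert 4 (step 4): P = [1, 4, 8] / [7];  Q = [1, 2, 3] / [4]
  Insert 2 (step 5): P = [1, 2, 8] / [4] / [7];  Q = [1, 2, 3] / [4] / [5]
  Insert 5 (step 6): P = [1, 2, 5] / [4, 8] / [7];  Q = [1, 2, 3] / [4, 6] / [5]
  Insert 6 (step 7): P = [1, 2, 5, 6] / [4, 8] / [7];  Q = [1, 2, 3, 7] / [4, 6] / [5]
  Insert 3 (step 8): P = [1, 2, 3, 6] / [4, 5] / [7, 8];  Q = [1, 2, 3, 7] / [4, 6] / [5, 8]
Final shape: (4, 2, 2).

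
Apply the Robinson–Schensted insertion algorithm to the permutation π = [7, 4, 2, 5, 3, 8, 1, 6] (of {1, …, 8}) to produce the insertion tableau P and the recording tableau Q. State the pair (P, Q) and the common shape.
P = [1, 3, 6] / [2, 5, 8] / [4] / [7];  Q = [1, 4, 6] / [2, 5, 8] / [3] / [7];  common shape = (3, 3, 1, 1)

Row-insert the values π_1, π_2, … into P one at a time, bumping the leftmost entry strictly greater than the inserted value down to the next row. The recording tableau Q records, in position (i, j), the step at which that cell was added to P.
  Insert 7 (step 1): P = [7];  Q = [1]
  Insert 4 (step 2): P = [4] / [7];  Q = [1] / [2]
  Insert 2 (step 3): P = [2] / [4] / [7];  Q = [1] / [2] / [3]
  Insert 5 (step 4): P = [2, 5] / [4] / [7];  Q = [1, 4] / [2] / [3]
  Insert 3 (step 5): P = [2, 3] / [4, 5] / [7];  Q = [1, 4] / [2, 5] / [3]
  Insert 8 (step 6): P = [2, 3, 8] / [4, 5] / [7];  Q = [1, 4, 6] / [2, 5] / [3]
  Insert 1 (step 7): P = [1, 3, 8] / [2, 5] / [4] / [7];  Q = [1, 4, 6] / [2, 5] / [3] / [7]
  Insert 6 (step 8): P = [1, 3, 6] / [2, 5, 8] / [4] / [7];  Q = [1, 4, 6] / [2, 5, 8] / [3] / [7]
Final shape: (3, 3, 1, 1).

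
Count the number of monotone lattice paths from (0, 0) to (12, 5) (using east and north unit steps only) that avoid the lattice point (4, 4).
Number of paths = 5558

Total paths from (0, 0) to (12, 5): C(17, 12) = 6188. Paths through (4, 4): (paths (0, 0) → (4, 4)) × (paths (4, 4) → (12, 5)) = C(8, 4) · C(9, 8) = 70 · 9 = 630. Avoidance count = 6188 − 630 = 5558.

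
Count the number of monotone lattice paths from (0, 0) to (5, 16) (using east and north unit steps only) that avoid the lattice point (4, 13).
Number of paths = 10829

Total paths from (0, 0) to (5, 16): C(21, 5) = 20349. Paths through (4, 13): (paths (0, 0) → (4, 13)) × (paths (4, 13) → (5, 16)) = C(17, 4) · C(4, 1) = 2380 · 4 = 9520. Avoidance count = 20349 − 9520 = 10829.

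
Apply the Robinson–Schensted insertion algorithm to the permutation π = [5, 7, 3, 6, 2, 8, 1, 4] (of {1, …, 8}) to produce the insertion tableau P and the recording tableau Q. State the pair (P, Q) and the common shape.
P = [1, 4, 8] / [2, 6] / [3, 7] / [5];  Q = [1, 2, 6] / [3, 4] / [5, 8] / [7];  common shape = (3, 2, 2, 1)

Row-insert the values π_1, π_2, … into P one at a time, bumping the leftmost entry strictly greater than the inserted value down to the next row. The recording tableau Q records, in position (i, j), the step at which that cell was added to P.
  Insert 5 (step 1): P = [5];  Q = [1]
  Insert 7 (step 2): P = [5, 7];  Q = [1, 2]
  Insert 3 (step 3): P = [3, 7] / [5];  Q = [1, 2] / [3]
  Insert 6 (step 4): P = [3, 6] / [5, 7];  Q = [1, 2] / [3, 4]
  Insert 2 (step 5): P = [2, 6] / [3, 7] / [5];  Q = [1, 2] / [3, 4] / [5]
  Insert 8 (step 6): P = [2, 6, 8] / [3, 7] / [5];  Q = [1, 2, 6] / [3, 4] / [5]
  Insert 1 (step 7): P = [1, 6, 8] / [2, 7] / [3] / [5];  Q = [1, 2, 6] / [3, 4] / [5] / [7]
  Insert 4 (step 8): P = [1, 4, 8] / [2, 6] / [3, 7] / [5];  Q = [1, 2, 6] / [3, 4] / [5, 8] / [7]
Final shape: (3, 2, 2, 1).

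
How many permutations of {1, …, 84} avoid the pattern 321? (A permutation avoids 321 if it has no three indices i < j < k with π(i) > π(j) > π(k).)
C_84 = 270557451039395118028642463289168566420671280440

These 321-avoiding permutations are counted by the Catalan number C_n = (1/(n + 1)) · C(2n, n). For n = 84: C_84 = (1/85) · C(168, 84) = 22997383338348585032434609379579328145757058837400/85 = 270557451039395118028642463289168566420671280440.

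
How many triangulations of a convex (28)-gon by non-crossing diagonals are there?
C_26 = 18367353072152

These polygon triangulations are counted by the Catalan number C_n = (1/(n + 1)) · C(2n, n). For n = 26: C_26 = (1/27) · C(52, 26) = 495918532948104/27 = 18367353072152.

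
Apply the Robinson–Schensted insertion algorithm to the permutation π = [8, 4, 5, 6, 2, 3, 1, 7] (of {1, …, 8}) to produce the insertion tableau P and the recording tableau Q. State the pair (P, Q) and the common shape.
P = [1, 3, 6, 7] / [2, 5] / [4] / [8];  Q = [1, 3, 4, 8] / [2, 6] / [5] / [7];  common shape = (4, 2, 1, 1)

Row-insert the values π_1, π_2, … into P one at a time, bumping the leftmost entry strictly greater than the inserted value down to the next row. The recording tableau Q records, in position (i, j), the step at which that cell was added to P.
  Insert 8 (step 1): P = [8];  Q = [1]
  Insert 4 (step 2): P = [4] / [8];  Q = [1] / [2]
  Insert 5 (step 3): P = [4, 5] / [8];  Q = [1, 3] / [2]
  Insert 6 (step 4): P = [4, 5, 6] / [8];  Q = [1, 3, 4] / [2]
  Insert 2 (step 5): P = [2, 5, 6] / [4] / [8];  Q = [1, 3, 4] / [2] / [5]
  Insert 3 (step 6): P = [2, 3, 6] / [4, 5] / [8];  Q = [1, 3, 4] / [2, 6] / [5]
  Insert 1 (step 7): P = [1, 3, 6] / [2, 5] / [4] / [8];  Q = [1, 3, 4] / [2, 6] / [5] / [7]
  Insert 7 (step 8): P = [1, 3, 6, 7] / [2, 5] / [4] / [8];  Q = [1, 3, 4, 8] / [2, 6] / [5] / [7]
Final shape: (4, 2, 1, 1).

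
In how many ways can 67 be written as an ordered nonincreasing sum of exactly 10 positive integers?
p(67, 10 parts) = 141136

Partitions of n into exactly k parts are in bijection with partitions of n − k into at most k parts (subtract 1 from each part). So p(67, exactly 10) = p(57, parts ≤ 10). Computing via the recurrence p(m, j) = p(m, j−1) + p(m−j, j) gives 141136.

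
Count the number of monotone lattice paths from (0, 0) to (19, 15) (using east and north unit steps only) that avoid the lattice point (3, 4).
Number of paths = 1399641195

Total paths from (0, 0) to (19, 15): C(34, 19) = 1855967520. Paths through (3, 4): (paths (0, 0) → (3, 4)) × (paths (3, 4) → (19, 15)) = C(7, 3) · C(27, 16) = 35 · 13037895 = 456326325. Avoidance count = 1855967520 − 456326325 = 1399641195.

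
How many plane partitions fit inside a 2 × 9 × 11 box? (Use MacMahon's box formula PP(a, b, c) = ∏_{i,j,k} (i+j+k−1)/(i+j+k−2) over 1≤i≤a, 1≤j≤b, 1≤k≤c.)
PP(2, 9, 11) = 4936848280

Evaluate the triple product over i = 1..2, j = 1..9, k = 1..11. The factors are (2/1) · (3/2) · (4/3) · (5/4) · (6/5) · (7/6) · (8/7) · (9/8) · … (198 factors total). The numerators and denominators telescope so the product is an integer; carrying out the multiplication exactly gives PP(2, 9, 11) = 4936848280.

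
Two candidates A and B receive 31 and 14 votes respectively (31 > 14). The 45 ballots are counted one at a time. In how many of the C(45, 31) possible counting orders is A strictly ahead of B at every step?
Strict-lead orderings = 63040282096

Total orderings of the 45 votes with 31 for A: C(45, 31) = 166871334960. By the Bertrand ballot formula (Cycle Lemma / reflection principle), the number of orderings in which A is strictly ahead of B throughout is (p − q)/(p + q) · C(p + q, p) = (31 − 14)/(31 + 14) · 166871334960 = 63040282096.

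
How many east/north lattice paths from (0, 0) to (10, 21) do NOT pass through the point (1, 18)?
Number of paths = 44347985

Total paths from (0, 0) to (10, 21): C(31, 10) = 44352165. Paths through (1, 18): (paths (0, 0) → (1, 18)) × (paths (1, 18) → (10, 21)) = C(19, 1) · C(12, 9) = 19 · 220 = 4180. Avoidance count = 44352165 − 4180 = 44347985.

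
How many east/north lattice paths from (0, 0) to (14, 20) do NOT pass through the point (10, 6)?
Number of paths = 1367471160

Total paths from (0, 0) to (14, 20): C(34, 14) = 1391975640. Paths through (10, 6): (paths (0, 0) → (10, 6)) × (paths (10, 6) → (14, 20)) = C(16, 10) · C(18, 4) = 8008 · 3060 = 24504480. Avoidance count = 1391975640 − 24504480 = 1367471160.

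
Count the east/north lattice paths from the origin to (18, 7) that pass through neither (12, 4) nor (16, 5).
Number of paths = 260326

Inclusion–exclusion. Total paths: C(25, 18) = 480700. Through P₁: C(16, 12)·C(9, 6) = 152880. Through P₂: C(21, 16)·C(4, 2) = 122094. Since P₁ is strictly southwest of P₂, a monotone path through both must visit P₁ then P₂; paths through both = C(16, 12)·C(5, 4)·C(4, 2) = 54600. Avoid both = 480700 − 152880 − 122094 + 54600 = 260326.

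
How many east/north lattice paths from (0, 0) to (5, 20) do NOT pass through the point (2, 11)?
Number of paths = 35970

Total paths from (0, 0) to (5, 20): C(25, 5) = 53130. Paths through (2, 11): (paths (0, 0) → (2, 11)) × (paths (2, 11) → (5, 20)) = C(13, 2) · C(12, 3) = 78 · 220 = 17160. Avoidance count = 53130 − 17160 = 35970.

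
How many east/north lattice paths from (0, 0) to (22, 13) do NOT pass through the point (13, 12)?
Number of paths = 1424334800

Total paths from (0, 0) to (22, 13): C(35, 22) = 1476337800. Paths through (13, 12): (paths (0, 0) → (13, 12)) × (paths (13, 12) → (22, 13)) = C(25, 13) · C(10, 9) = 5200300 · 10 = 52003000. Avoidance count = 1476337800 − 52003000 = 1424334800.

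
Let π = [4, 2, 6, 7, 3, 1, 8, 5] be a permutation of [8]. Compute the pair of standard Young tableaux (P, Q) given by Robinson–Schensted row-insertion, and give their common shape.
P = [1, 3, 5, 8] / [2, 6, 7] / [4];  Q = [1, 3, 4, 7] / [2, 5, 8] / [6];  common shape = (4, 3, 1)

Row-insert the values π_1, π_2, … into P one at a time, bumping the leftmost entry strictly greater than the inserted value down to the next row. The recording tableau Q records, in position (i, j), the step at which that cell was added to P.
  Insert 4 (step 1): P = [4];  Q = [1]
  Insert 2 (step 2): P = [2] / [4];  Q = [1] / [2]
  Insert 6 (step 3): P = [2, 6] / [4];  Q = [1, 3] / [2]
  Insert 7 (step 4): P = [2, 6, 7] / [4];  Q = [1, 3, 4] / [2]
  Insert 3 (step 5): P = [2, 3, 7] / [4, 6];  Q = [1, 3, 4] / [2, 5]
  Insert 1 (step 6): P = [1, 3, 7] / [2, 6] / [4];  Q = [1, 3, 4] / [2, 5] / [6]
  Insert 8 (step 7): P = [1, 3, 7, 8] / [2, 6] / [4];  Q = [1, 3, 4, 7] / [2, 5] / [6]
  Insert 5 (step 8): P = [1, 3, 5, 8] / [2, 6, 7] / [4];  Q = [1, 3, 4, 7] / [2, 5, 8] / [6]
Final shape: (4, 3, 1).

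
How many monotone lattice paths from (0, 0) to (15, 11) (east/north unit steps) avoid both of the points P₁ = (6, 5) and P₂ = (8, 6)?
Number of paths = 4133186

Inclusion–exclusion. Total paths: C(26, 15) = 7726160. Through P₁: C(11, 6)·C(15, 9) = 2312310. Through P₂: C(14, 8)·C(12, 7) = 2378376. Since P₁ is strictly southwest of P₂, a monotone path through both must visit P₁ then P₂; paths through both = C(11, 6)·C(3, 2)·C(12, 7) = 1097712. Avoid both = 7726160 − 2312310 − 2378376 + 1097712 = 4133186.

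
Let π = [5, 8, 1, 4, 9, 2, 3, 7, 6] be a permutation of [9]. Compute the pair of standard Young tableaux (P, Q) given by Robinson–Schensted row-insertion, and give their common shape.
P = [1, 2, 3, 6] / [4, 7, 9] / [5, 8];  Q = [1, 2, 5, 8] / [3, 4, 7] / [6, 9];  common shape = (4, 3, 2)

Row-insert the values π_1, π_2, … into P one at a time, bumping the leftmost entry strictly greater than the inserted value down to the next row. The recording tableau Q records, in position (i, j), the step at which that cell was added to P.
  Insert 5 (step 1): P = [5];  Q = [1]
  Insert 8 (step 2): P = [5, 8];  Q = [1, 2]
  Insert 1 (step 3): P = [1, 8] / [5];  Q = [1, 2] / [3]
  Insert 4 (step 4): P = [1, 4] / [5, 8];  Q = [1, 2] / [3, 4]
  Insert 9 (step 5): P = [1, 4, 9] / [5, 8];  Q = [1, 2, 5] / [3, 4]
  Insert 2 (step 6): P = [1, 2, 9] / [4, 8] / [5];  Q = [1, 2, 5] / [3, 4] / [6]
  Insert 3 (step 7): P = [1, 2, 3] / [4, 8, 9] / [5];  Q = [1, 2, 5] / [3, 4, 7] / [6]
  Insert 7 (step 8): P = [1, 2, 3, 7] / [4, 8, 9] / [5];  Q = [1, 2, 5, 8] / [3, 4, 7] / [6]
  Insert 6 (step 9): P = [1, 2, 3, 6] / [4, 7, 9] / [5, 8];  Q = [1, 2, 5, 8] / [3, 4, 7] / [6, 9]
Final shape: (4, 3, 2).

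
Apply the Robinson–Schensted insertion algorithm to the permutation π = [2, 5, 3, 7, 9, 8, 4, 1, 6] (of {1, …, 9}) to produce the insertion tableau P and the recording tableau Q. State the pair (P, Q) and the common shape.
P = [1, 3, 4, 6] / [2, 7, 8] / [5] / [9];  Q = [1, 2, 4, 5] / [3, 6, 9] / [7] / [8];  common shape = (4, 3, 1, 1)

Row-insert the values π_1, π_2, … into P one at a time, bumping the leftmost entry strictly greater than the inserted value down to the next row. The recording tableau Q records, in position (i, j), the step at which that cell was added to P.
  Insert 2 (step 1): P = [2];  Q = [1]
  Insert 5 (step 2): P = [2, 5];  Q = [1, 2]
  Insert 3 (step 3): P = [2, 3] / [5];  Q = [1, 2] / [3]
  Insert 7 (step 4): P = [2, 3, 7] / [5];  Q = [1, 2, 4] / [3]
  Insert 9 (step 5): P = [2, 3, 7, 9] / [5];  Q = [1, 2, 4, 5] / [3]
  Insert 8 (step 6): P = [2, 3, 7, 8] / [5, 9];  Q = [1, 2, 4, 5] / [3, 6]
  Insert 4 (step 7): P = [2, 3, 4, 8] / [5, 7] / [9];  Q = [1, 2, 4, 5] / [3, 6] / [7]
  Insert 1 (step 8): P = [1, 3, 4, 8] / [2, 7] / [5] / [9];  Q = [1, 2, 4, 5] / [3, 6] / [7] / [8]
  Insert 6 (step 9): P = [1, 3, 4, 6] / [2, 7, 8] / [5] / [9];  Q = [1, 2, 4, 5] / [3, 6, 9] / [7] / [8]
Final shape: (4, 3, 1, 1).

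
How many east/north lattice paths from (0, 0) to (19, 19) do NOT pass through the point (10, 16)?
Number of paths = 34176682100

Total paths from (0, 0) to (19, 19): C(38, 19) = 35345263800. Paths through (10, 16): (paths (0, 0) → (10, 16)) × (paths (10, 16) → (19, 19)) = C(26, 10) · C(12, 9) = 5311735 · 220 = 1168581700. Avoidance count = 35345263800 − 1168581700 = 34176682100.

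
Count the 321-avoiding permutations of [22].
C_22 = 91482563640

These 321-avoiding permutations are counted by the Catalan number C_n = (1/(n + 1)) · C(2n, n). For n = 22: C_22 = (1/23) · C(44, 22) = 2104098963720/23 = 91482563640.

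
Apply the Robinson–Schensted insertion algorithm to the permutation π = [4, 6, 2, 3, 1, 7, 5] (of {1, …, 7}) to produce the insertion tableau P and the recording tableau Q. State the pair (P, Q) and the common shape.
P = [1, 3, 5] / [2, 6, 7] / [4];  Q = [1, 2, 6] / [3, 4, 7] / [5];  common shape = (3, 3, 1)

Row-insert the values π_1, π_2, … into P one at a time, bumping the leftmost entry strictly greater than the inserted value down to the next row. The recording tableau Q records, in position (i, j), the step at which that cell was added to P.
  Insert 4 (step 1): P = [4];  Q = [1]
  Insert 6 (step 2): P = [4, 6];  Q = [1, 2]
  Insert 2 (step 3): P = [2, 6] / [4];  Q = [1, 2] / [3]
  Insert 3 (step 4): P = [2, 3] / [4, 6];  Q = [1, 2] / [3, 4]
  Insert 1 (step 5): P = [1, 3] / [2, 6] / [4];  Q = [1, 2] / [3, 4] / [5]
  Insert 7 (step 6): P = [1, 3, 7] / [2, 6] / [4];  Q = [1, 2, 6] / [3, 4] / [5]
  Insert 5 (step 7): P = [1, 3, 5] / [2, 6, 7] / [4];  Q = [1, 2, 6] / [3, 4, 7] / [5]
Final shape: (3, 3, 1).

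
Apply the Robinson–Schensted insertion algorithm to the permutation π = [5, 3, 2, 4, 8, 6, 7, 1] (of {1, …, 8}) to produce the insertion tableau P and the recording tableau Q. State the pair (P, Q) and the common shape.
P = [1, 4, 6, 7] / [2, 8] / [3] / [5];  Q = [1, 4, 5, 7] / [2, 6] / [3] / [8];  common shape = (4, 2, 1, 1)

Row-insert the values π_1, π_2, … into P one at a time, bumping the leftmost entry strictly greater than the inserted value down to the next row. The recording tableau Q records, in position (i, j), the step at which that cell was added to P.
  Insert 5 (step 1): P = [5];  Q = [1]
  Insert 3 (step 2): P = [3] / [5];  Q = [1] / [2]
  Insert 2 (step 3): P = [2] / [3] / [5];  Q = [1] / [2] / [3]
  Insert 4 (step 4): P = [2, 4] / [3] / [5];  Q = [1, 4] / [2] / [3]
  Insert 8 (step 5): P = [2, 4, 8] / [3] / [5];  Q = [1, 4, 5] / [2] / [3]
  Insert 6 (step 6): P = [2, 4, 6] / [3, 8] / [5];  Q = [1, 4, 5] / [2, 6] / [3]
  Insert 7 (step 7): P = [2, 4, 6, 7] / [3, 8] / [5];  Q = [1, 4, 5, 7] / [2, 6] / [3]
  Insert 1 (step 8): P = [1, 4, 6, 7] / [2, 8] / [3] / [5];  Q = [1, 4, 5, 7] / [2, 6] / [3] / [8]
Final shape: (4, 2, 1, 1).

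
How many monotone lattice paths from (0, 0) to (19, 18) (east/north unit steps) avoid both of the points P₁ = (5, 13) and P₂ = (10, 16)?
Number of paths = 17307247211

Inclusion–exclusion. Total paths: C(37, 19) = 17672631900. Through P₁: C(18, 5)·C(19, 14) = 99628704. Through P₂: C(26, 10)·C(11, 9) = 292145425. Since P₁ is strictly southwest of P₂, a monotone path through both must visit P₁ then P₂; paths through both = C(18, 5)·C(8, 5)·C(11, 9) = 26389440. Avoid both = 17672631900 − 99628704 − 292145425 + 26389440 = 17307247211.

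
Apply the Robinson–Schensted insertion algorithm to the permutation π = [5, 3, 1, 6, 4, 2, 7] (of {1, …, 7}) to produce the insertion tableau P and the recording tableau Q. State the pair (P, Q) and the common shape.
P = [1, 2, 7] / [3, 4] / [5, 6];  Q = [1, 4, 7] / [2, 5] / [3, 6];  common shape = (3, 2, 2)

Row-insert the values π_1, π_2, … into P one at a time, bumping the leftmost entry strictly greater than the inserted value down to the next row. The recording tableau Q records, in position (i, j), the step at which that cell was added to P.
  Insert 5 (step 1): P = [5];  Q = [1]
  Insert 3 (step 2): P = [3] / [5];  Q = [1] / [2]
  Insert 1 (step 3): P = [1] / [3] / [5];  Q = [1] / [2] / [3]
  Insert 6 (step 4): P = [1, 6] / [3] / [5];  Q = [1, 4] / [2] / [3]
  Insert 4 (step 5): P = [1, 4] / [3, 6] / [5];  Q = [1, 4] / [2, 5] / [3]
  Insert 2 (step 6): P = [1, 2] / [3, 4] / [5, 6];  Q = [1, 4] / [2, 5] / [3, 6]
  Insert 7 (step 7): P = [1, 2, 7] / [3, 4] / [5, 6];  Q = [1, 4, 7] / [2, 5] / [3, 6]
Final shape: (3, 2, 2).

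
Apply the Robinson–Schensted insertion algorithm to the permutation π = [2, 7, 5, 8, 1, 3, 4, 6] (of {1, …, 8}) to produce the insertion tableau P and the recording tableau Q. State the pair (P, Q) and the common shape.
P = [1, 3, 4, 6] / [2, 5, 8] / [7];  Q = [1, 2, 4, 8] / [3, 6, 7] / [5];  common shape = (4, 3, 1)

Row-insert the values π_1, π_2, … into P one at a time, bumping the leftmost entry strictly greater than the inserted value down to the next row. The recording tableau Q records, in position (i, j), the step at which that cell was added to P.
  Insert 2 (step 1): P = [2];  Q = [1]
  Insert 7 (step 2): P = [2, 7];  Q = [1, 2]
  Insert 5 (step 3): P = [2, 5] / [7];  Q = [1, 2] / [3]
  Insert 8 (step 4): P = [2, 5, 8] / [7];  Q = [1, 2, 4] / [3]
  Insert 1 (step 5): P = [1, 5, 8] / [2] / [7];  Q = [1, 2, 4] / [3] / [5]
  Insert 3 (step 6): P = [1, 3, 8] / [2, 5] / [7];  Q = [1, 2, 4] / [3, 6] / [5]
  Insert 4 (step 7): P = [1, 3, 4] / [2, 5, 8] / [7];  Q = [1, 2, 4] / [3, 6, 7] / [5]
  Insert 6 (step 8): P = [1, 3, 4, 6] / [2, 5, 8] / [7];  Q = [1, 2, 4, 8] / [3, 6, 7] / [5]
Final shape: (4, 3, 1).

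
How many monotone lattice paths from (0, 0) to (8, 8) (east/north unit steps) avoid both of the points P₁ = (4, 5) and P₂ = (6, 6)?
Number of paths = 5184

Inclusion–exclusion. Total paths: C(16, 8) = 12870. Through P₁: C(9, 4)·C(7, 4) = 4410. Through P₂: C(12, 6)·C(4, 2) = 5544. Since P₁ is strictly southwest of P₂, a monotone path through both must visit P₁ then P₂; paths through both = C(9, 4)·C(3, 2)·C(4, 2) = 2268. Avoid both = 12870 − 4410 − 5544 + 2268 = 5184.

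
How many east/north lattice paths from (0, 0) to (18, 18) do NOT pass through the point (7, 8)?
Number of paths = 6805407840

Total paths from (0, 0) to (18, 18): C(36, 18) = 9075135300. Paths through (7, 8): (paths (0, 0) → (7, 8)) × (paths (7, 8) → (18, 18)) = C(15, 7) · C(21, 11) = 6435 · 352716 = 2269727460. Avoidance count = 9075135300 − 2269727460 = 6805407840.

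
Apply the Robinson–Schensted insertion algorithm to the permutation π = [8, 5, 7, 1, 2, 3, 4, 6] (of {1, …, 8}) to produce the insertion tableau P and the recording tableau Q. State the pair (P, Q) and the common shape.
P = [1, 2, 3, 4, 6] / [5, 7] / [8];  Q = [1, 3, 6, 7, 8] / [2, 5] / [4];  common shape = (5, 2, 1)

Row-insert the values π_1, π_2, … into P one at a time, bumping the leftmost entry strictly greater than the inserted value down to the next row. The recording tableau Q records, in position (i, j), the step at which that cell was added to P.
  Insert 8 (step 1): P = [8];  Q = [1]
  Insert 5 (step 2): P = [5] / [8];  Q = [1] / [2]
  Insert 7 (step 3): P = [5, 7] / [8];  Q = [1, 3] / [2]
  Insert 1 (step 4): P = [1, 7] / [5] / [8];  Q = [1, 3] / [2] / [4]
  Insert 2 (step 5): P = [1, 2] / [5, 7] / [8];  Q = [1, 3] / [2, 5] / [4]
  Insert 3 (step 6): P = [1, 2, 3] / [5, 7] / [8];  Q = [1, 3, 6] / [2, 5] / [4]
  Insert 4 (step 7): P = [1, 2, 3, 4] / [5, 7] / [8];  Q = [1, 3, 6, 7] / [2, 5] / [4]
  Insert 6 (step 8): P = [1, 2, 3, 4, 6] / [5, 7] / [8];  Q = [1, 3, 6, 7, 8] / [2, 5] / [4]
Final shape: (5, 2, 1).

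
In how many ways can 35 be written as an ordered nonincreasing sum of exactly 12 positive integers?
p(35, 12 parts) = 1116

Partitions of n into exactly k parts are in bijection with partitions of n − k into at most k parts (subtract 1 from each part). So p(35, exactly 12) = p(23, parts ≤ 12). Computing via the recurrence p(m, j) = p(m, j−1) + p(m−j, j) gives 1116.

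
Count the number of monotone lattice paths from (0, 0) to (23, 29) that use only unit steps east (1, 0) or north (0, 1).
Number of paths = 352870329957600

A monotone lattice path from (0, 0) to (23, 29) consists of 23 east steps and 29 north steps in some order, so it is determined by which 23 of the 52 steps are east. The count is C(52, 23) = 352870329957600.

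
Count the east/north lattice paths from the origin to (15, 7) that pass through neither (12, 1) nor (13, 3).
Number of paths = 161637

Inclusion–exclusion. Total paths: C(22, 15) = 170544. Through P₁: C(13, 12)·C(9, 3) = 1092. Through P₂: C(16, 13)·C(6, 2) = 8400. Since P₁ is strictly southwest of P₂, a monotone path through both must visit P₁ then P₂; paths through both = C(13, 12)·C(3, 1)·C(6, 2) = 585. Avoid both = 170544 − 1092 − 8400 + 585 = 161637.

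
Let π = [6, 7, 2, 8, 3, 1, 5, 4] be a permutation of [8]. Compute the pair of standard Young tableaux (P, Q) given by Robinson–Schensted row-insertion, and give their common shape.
P = [1, 3, 4] / [2, 5, 8] / [6, 7];  Q = [1, 2, 4] / [3, 5, 7] / [6, 8];  common shape = (3, 3, 2)

Row-insert the values π_1, π_2, … into P one at a time, bumping the leftmost entry strictly greater than the inserted value down to the next row. The recording tableau Q records, in position (i, j), the step at which that cell was added to P.
  Insert 6 (step 1): P = [6];  Q = [1]
  Insert 7 (step 2): P = [6, 7];  Q = [1, 2]
  Insert 2 (step 3): P = [2, 7] / [6];  Q = [1, 2] / [3]
  Insert 8 (step 4): P = [2, 7, 8] / [6];  Q = [1, 2, 4] / [3]
  Insert 3 (step 5): P = [2, 3, 8] / [6, 7];  Q = [1, 2, 4] / [3, 5]
  Insert 1 (step 6): P = [1, 3, 8] / [2, 7] / [6];  Q = [1, 2, 4] / [3, 5] / [6]
  Insert 5 (step 7): P = [1, 3, 5] / [2, 7, 8] / [6];  Q = [1, 2, 4] / [3, 5, 7] / [6]
  Insert 4 (step 8): P = [1, 3, 4] / [2, 5, 8] / [6, 7];  Q = [1, 2, 4] / [3, 5, 7] / [6, 8]
Final shape: (3, 3, 2).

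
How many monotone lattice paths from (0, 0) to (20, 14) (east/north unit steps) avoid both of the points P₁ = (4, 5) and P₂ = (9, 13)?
Number of paths = 1130537694

Inclusion–exclusion. Total paths: C(34, 20) = 1391975640. Through P₁: C(9, 4)·C(25, 16) = 257414850. Through P₂: C(22, 9)·C(12, 11) = 5969040. Since P₁ is strictly southwest of P₂, a monotone path through both must visit P₁ then P₂; paths through both = C(9, 4)·C(13, 5)·C(12, 11) = 1945944. Avoid both = 1391975640 − 257414850 − 5969040 + 1945944 = 1130537694.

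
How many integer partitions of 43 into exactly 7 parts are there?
p(43, 7 parts) = 4011

Partitions of n into exactly k parts are in bijection with partitions of n − k into at most k parts (subtract 1 from each part). So p(43, exactly 7) = p(36, parts ≤ 7). Computing via the recurrence p(m, j) = p(m, j−1) + p(m−j, j) gives 4011.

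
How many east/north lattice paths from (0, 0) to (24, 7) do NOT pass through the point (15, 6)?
Number of paths = 2086935

Total paths from (0, 0) to (24, 7): C(31, 24) = 2629575. Paths through (15, 6): (paths (0, 0) → (15, 6)) × (paths (15, 6) → (24, 7)) = C(21, 15) · C(10, 9) = 54264 · 10 = 542640. Avoidance count = 2629575 − 542640 = 2086935.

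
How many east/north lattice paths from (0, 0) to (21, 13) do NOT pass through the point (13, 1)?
Number of paths = 926220180

Total paths from (0, 0) to (21, 13): C(34, 21) = 927983760. Paths through (13, 1): (paths (0, 0) → (13, 1)) × (paths (13, 1) → (21, 13)) = C(14, 13) · C(20, 8) = 14 · 125970 = 1763580. Avoidance count = 927983760 − 1763580 = 926220180.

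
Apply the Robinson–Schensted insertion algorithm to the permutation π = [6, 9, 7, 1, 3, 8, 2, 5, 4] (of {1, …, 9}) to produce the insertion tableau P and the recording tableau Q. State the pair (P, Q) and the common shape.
P = [1, 2, 4] / [3, 5, 8] / [6, 7] / [9];  Q = [1, 2, 6] / [3, 5, 8] / [4, 9] / [7];  common shape = (3, 3, 2, 1)

Row-insert the values π_1, π_2, … into P one at a time, bumping the leftmost entry strictly greater than the inserted value down to the next row. The recording tableau Q records, in position (i, j), the step at which that cell was added to P.
  Insert 6 (step 1): P = [6];  Q = [1]
  Insert 9 (step 2): P = [6, 9];  Q = [1, 2]
  Insert 7 (step 3): P = [6, 7] / [9];  Q = [1, 2] / [3]
  Insert 1 (step 4): P = [1, 7] / [6] / [9];  Q = [1, 2] / [3] / [4]
  Insert 3 (step 5): P = [1, 3] / [6, 7] / [9];  Q = [1, 2] / [3, 5] / [4]
  Insert 8 (step 6): P = [1, 3, 8] / [6, 7] / [9];  Q = [1, 2, 6] / [3, 5] / [4]
  Insert 2 (step 7): P = [1, 2, 8] / [3, 7] / [6] / [9];  Q = [1, 2, 6] / [3, 5] / [4] / [7]
  Insert 5 (step 8): P = [1, 2, 5] / [3, 7, 8] / [6] / [9];  Q = [1, 2, 6] / [3, 5, 8] / [4] / [7]
  Insert 4 (step 9): P = [1, 2, 4] / [3, 5, 8] / [6, 7] / [9];  Q = [1, 2, 6] / [3, 5, 8] / [4, 9] / [7]
Final shape: (3, 3, 2, 1).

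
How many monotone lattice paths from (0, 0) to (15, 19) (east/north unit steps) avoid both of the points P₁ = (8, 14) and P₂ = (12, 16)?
Number of paths = 1090205580

Inclusion–exclusion. Total paths: C(34, 15) = 1855967520. Through P₁: C(22, 8)·C(12, 7) = 253257840. Through P₂: C(28, 12)·C(6, 3) = 608435100. Since P₁ is strictly southwest of P₂, a monotone path through both must visit P₁ then P₂; paths through both = C(22, 8)·C(6, 4)·C(6, 3) = 95931000. Avoid both = 1855967520 − 253257840 − 608435100 + 95931000 = 1090205580.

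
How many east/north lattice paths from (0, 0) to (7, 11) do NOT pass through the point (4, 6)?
Number of paths = 20064

Total paths from (0, 0) to (7, 11): C(18, 7) = 31824. Paths through (4, 6): (paths (0, 0) → (4, 6)) × (paths (4, 6) → (7, 11)) = C(10, 4) · C(8, 3) = 210 · 56 = 11760. Avoidance count = 31824 − 11760 = 20064.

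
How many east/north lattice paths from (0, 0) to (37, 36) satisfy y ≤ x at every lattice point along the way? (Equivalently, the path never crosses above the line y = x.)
Number of paths = 45950804324621742364

By the reflection principle (André's argument), the number of monotone paths to (37, 36) with n ≤ m that never go above y = x is C(73, 37) − C(73, 38) = 873065282167813104916 − 827114477843191362552 = 45950804324621742364.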